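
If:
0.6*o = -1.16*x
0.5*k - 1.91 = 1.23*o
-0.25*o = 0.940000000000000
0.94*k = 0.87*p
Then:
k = -5.43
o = -3.76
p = -5.87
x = 1.94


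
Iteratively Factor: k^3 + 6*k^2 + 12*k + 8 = (k + 2)*(k^2 + 4*k + 4) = (k + 2)^2*(k + 2)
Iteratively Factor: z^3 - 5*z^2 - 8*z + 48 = (z + 3)*(z^2 - 8*z + 16) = (z - 4)*(z + 3)*(z - 4)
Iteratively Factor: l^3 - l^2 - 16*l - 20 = (l + 2)*(l^2 - 3*l - 10) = (l + 2)^2*(l - 5)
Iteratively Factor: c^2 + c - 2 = (c - 1)*(c + 2)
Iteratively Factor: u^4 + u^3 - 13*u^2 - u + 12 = (u - 1)*(u^3 + 2*u^2 - 11*u - 12) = (u - 1)*(u + 1)*(u^2 + u - 12) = (u - 3)*(u - 1)*(u + 1)*(u + 4)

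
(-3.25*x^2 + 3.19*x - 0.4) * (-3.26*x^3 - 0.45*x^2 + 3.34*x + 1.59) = 10.595*x^5 - 8.9369*x^4 - 10.9865*x^3 + 5.6671*x^2 + 3.7361*x - 0.636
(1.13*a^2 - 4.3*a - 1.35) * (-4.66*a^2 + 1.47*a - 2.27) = -5.2658*a^4 + 21.6991*a^3 - 2.5951*a^2 + 7.7765*a + 3.0645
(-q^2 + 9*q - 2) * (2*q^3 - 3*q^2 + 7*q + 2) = -2*q^5 + 21*q^4 - 38*q^3 + 67*q^2 + 4*q - 4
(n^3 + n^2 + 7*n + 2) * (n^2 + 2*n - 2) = n^5 + 3*n^4 + 7*n^3 + 14*n^2 - 10*n - 4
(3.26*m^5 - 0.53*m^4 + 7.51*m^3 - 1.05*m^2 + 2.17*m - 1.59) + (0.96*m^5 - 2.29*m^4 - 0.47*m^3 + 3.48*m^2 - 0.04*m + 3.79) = 4.22*m^5 - 2.82*m^4 + 7.04*m^3 + 2.43*m^2 + 2.13*m + 2.2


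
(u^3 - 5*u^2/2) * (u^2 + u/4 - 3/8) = u^5 - 9*u^4/4 - u^3 + 15*u^2/16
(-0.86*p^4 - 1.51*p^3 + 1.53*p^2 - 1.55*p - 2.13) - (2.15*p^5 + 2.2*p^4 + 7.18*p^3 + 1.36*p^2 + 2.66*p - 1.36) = -2.15*p^5 - 3.06*p^4 - 8.69*p^3 + 0.17*p^2 - 4.21*p - 0.77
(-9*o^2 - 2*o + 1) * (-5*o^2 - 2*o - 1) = 45*o^4 + 28*o^3 + 8*o^2 - 1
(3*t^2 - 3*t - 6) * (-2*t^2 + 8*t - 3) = -6*t^4 + 30*t^3 - 21*t^2 - 39*t + 18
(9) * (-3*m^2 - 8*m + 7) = -27*m^2 - 72*m + 63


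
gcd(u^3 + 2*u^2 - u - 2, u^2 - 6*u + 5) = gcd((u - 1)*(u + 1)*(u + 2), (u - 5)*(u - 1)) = u - 1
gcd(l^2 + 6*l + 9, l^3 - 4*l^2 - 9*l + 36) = l + 3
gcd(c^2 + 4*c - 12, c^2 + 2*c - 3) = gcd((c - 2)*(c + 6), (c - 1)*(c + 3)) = 1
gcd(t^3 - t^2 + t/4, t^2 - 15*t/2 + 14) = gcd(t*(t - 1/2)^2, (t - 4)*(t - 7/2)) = 1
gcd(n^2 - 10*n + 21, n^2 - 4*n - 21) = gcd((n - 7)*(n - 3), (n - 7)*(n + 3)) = n - 7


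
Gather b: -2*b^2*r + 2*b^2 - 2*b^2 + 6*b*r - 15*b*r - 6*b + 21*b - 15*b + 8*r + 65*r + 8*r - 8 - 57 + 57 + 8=-2*b^2*r - 9*b*r + 81*r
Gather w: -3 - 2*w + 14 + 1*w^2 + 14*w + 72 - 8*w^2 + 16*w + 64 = -7*w^2 + 28*w + 147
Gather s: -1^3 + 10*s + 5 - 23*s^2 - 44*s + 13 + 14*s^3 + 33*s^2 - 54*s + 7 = 14*s^3 + 10*s^2 - 88*s + 24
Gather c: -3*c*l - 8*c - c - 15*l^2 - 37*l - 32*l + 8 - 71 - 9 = c*(-3*l - 9) - 15*l^2 - 69*l - 72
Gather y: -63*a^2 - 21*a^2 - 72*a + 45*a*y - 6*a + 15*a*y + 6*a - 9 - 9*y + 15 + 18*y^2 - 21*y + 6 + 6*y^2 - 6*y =-84*a^2 - 72*a + 24*y^2 + y*(60*a - 36) + 12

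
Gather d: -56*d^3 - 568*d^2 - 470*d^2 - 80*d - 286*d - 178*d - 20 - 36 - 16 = -56*d^3 - 1038*d^2 - 544*d - 72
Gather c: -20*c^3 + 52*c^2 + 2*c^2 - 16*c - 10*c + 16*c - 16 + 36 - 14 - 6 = -20*c^3 + 54*c^2 - 10*c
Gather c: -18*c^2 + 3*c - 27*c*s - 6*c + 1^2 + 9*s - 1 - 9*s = -18*c^2 + c*(-27*s - 3)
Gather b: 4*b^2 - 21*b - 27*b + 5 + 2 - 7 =4*b^2 - 48*b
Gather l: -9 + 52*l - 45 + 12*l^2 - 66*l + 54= 12*l^2 - 14*l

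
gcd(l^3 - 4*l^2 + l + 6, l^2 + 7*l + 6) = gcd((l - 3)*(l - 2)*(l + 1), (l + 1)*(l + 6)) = l + 1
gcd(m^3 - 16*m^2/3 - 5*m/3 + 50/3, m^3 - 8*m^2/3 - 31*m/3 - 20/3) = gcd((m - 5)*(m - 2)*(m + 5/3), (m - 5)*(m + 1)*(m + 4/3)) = m - 5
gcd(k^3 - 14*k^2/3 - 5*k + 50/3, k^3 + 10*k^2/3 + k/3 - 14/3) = k + 2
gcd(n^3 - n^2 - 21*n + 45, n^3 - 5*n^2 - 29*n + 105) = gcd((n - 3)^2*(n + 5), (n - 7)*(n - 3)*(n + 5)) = n^2 + 2*n - 15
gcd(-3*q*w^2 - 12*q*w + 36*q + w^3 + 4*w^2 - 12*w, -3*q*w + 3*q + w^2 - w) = 3*q - w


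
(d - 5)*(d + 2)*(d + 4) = d^3 + d^2 - 22*d - 40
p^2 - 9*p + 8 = (p - 8)*(p - 1)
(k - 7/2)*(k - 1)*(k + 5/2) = k^3 - 2*k^2 - 31*k/4 + 35/4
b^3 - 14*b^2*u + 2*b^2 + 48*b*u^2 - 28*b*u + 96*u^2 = (b + 2)*(b - 8*u)*(b - 6*u)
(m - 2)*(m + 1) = m^2 - m - 2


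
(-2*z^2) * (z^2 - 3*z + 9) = -2*z^4 + 6*z^3 - 18*z^2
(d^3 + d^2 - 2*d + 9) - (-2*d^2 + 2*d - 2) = d^3 + 3*d^2 - 4*d + 11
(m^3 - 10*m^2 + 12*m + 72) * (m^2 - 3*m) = m^5 - 13*m^4 + 42*m^3 + 36*m^2 - 216*m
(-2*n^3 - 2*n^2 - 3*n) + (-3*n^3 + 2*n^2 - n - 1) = -5*n^3 - 4*n - 1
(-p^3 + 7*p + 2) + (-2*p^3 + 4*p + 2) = -3*p^3 + 11*p + 4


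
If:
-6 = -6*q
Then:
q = 1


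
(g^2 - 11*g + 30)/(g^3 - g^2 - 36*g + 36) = (g - 5)/(g^2 + 5*g - 6)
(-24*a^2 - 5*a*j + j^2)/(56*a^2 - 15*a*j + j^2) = (-3*a - j)/(7*a - j)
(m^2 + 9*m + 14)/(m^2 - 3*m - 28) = (m^2 + 9*m + 14)/(m^2 - 3*m - 28)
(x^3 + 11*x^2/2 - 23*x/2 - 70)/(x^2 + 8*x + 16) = (2*x^2 + 3*x - 35)/(2*(x + 4))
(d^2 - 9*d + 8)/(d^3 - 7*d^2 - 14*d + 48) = (d - 1)/(d^2 + d - 6)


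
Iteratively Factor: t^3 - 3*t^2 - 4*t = (t + 1)*(t^2 - 4*t) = t*(t + 1)*(t - 4)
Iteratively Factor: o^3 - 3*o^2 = (o)*(o^2 - 3*o) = o*(o - 3)*(o)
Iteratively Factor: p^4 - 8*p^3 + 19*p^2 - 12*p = (p - 1)*(p^3 - 7*p^2 + 12*p) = p*(p - 1)*(p^2 - 7*p + 12) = p*(p - 4)*(p - 1)*(p - 3)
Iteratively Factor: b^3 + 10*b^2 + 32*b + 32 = (b + 2)*(b^2 + 8*b + 16) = (b + 2)*(b + 4)*(b + 4)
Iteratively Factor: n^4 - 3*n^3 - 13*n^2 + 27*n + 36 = (n - 4)*(n^3 + n^2 - 9*n - 9) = (n - 4)*(n + 1)*(n^2 - 9) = (n - 4)*(n - 3)*(n + 1)*(n + 3)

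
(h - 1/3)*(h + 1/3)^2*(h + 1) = h^4 + 4*h^3/3 + 2*h^2/9 - 4*h/27 - 1/27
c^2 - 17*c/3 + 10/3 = (c - 5)*(c - 2/3)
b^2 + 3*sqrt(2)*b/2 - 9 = (b - 3*sqrt(2)/2)*(b + 3*sqrt(2))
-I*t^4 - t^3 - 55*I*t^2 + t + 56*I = (t + 1)*(t - 8*I)*(t + 7*I)*(-I*t + I)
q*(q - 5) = q^2 - 5*q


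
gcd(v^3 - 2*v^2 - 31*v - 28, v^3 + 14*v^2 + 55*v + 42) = v + 1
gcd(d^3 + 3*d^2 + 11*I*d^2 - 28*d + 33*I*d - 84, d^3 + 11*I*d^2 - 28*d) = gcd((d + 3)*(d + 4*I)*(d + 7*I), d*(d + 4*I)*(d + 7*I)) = d^2 + 11*I*d - 28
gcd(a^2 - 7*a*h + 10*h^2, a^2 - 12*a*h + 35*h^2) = a - 5*h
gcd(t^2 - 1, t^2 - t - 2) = t + 1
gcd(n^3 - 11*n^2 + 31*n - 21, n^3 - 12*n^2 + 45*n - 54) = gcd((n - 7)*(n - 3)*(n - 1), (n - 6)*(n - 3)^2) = n - 3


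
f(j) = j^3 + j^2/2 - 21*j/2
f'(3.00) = 19.50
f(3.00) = 0.00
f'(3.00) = 19.50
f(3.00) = 0.00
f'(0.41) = -9.59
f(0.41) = -4.15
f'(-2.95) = 12.66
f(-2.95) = 9.65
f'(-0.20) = -10.58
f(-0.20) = 2.11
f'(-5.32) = 69.09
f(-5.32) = -80.56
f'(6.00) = 103.50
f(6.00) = 171.00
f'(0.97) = -6.71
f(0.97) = -8.80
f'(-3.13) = 15.76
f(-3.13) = 7.10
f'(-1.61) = -4.33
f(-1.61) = 14.03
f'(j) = 3*j^2 + j - 21/2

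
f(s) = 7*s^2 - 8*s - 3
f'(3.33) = 38.62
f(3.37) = 49.54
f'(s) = 14*s - 8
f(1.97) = 8.41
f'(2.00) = 20.00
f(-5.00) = 212.00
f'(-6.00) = -92.00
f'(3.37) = 39.18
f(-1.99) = 40.64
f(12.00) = 909.00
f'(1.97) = 19.58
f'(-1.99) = -35.86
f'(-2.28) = -39.92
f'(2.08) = 21.12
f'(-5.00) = -78.00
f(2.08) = 10.64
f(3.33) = 47.98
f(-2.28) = 51.63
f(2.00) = 9.00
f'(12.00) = 160.00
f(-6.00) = 297.00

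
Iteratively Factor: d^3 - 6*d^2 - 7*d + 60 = (d - 4)*(d^2 - 2*d - 15) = (d - 5)*(d - 4)*(d + 3)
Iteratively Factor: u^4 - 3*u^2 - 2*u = (u)*(u^3 - 3*u - 2) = u*(u + 1)*(u^2 - u - 2) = u*(u + 1)^2*(u - 2)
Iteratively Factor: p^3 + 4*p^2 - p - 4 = (p - 1)*(p^2 + 5*p + 4) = (p - 1)*(p + 4)*(p + 1)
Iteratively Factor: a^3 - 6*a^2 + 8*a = (a - 2)*(a^2 - 4*a) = (a - 4)*(a - 2)*(a)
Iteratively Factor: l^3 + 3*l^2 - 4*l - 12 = (l + 2)*(l^2 + l - 6) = (l - 2)*(l + 2)*(l + 3)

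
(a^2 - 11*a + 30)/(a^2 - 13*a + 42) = (a - 5)/(a - 7)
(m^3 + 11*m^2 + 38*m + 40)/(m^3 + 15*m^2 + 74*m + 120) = (m + 2)/(m + 6)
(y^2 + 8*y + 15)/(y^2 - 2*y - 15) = (y + 5)/(y - 5)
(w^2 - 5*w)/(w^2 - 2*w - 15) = w/(w + 3)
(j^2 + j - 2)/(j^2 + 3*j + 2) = (j - 1)/(j + 1)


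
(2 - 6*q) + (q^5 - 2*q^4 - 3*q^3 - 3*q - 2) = q^5 - 2*q^4 - 3*q^3 - 9*q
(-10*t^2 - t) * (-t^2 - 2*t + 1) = 10*t^4 + 21*t^3 - 8*t^2 - t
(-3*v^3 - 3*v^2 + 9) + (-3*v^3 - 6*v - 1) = -6*v^3 - 3*v^2 - 6*v + 8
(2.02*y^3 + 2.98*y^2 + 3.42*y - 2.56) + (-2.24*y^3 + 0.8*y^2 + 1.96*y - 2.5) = -0.22*y^3 + 3.78*y^2 + 5.38*y - 5.06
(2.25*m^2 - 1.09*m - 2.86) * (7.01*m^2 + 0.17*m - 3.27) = 15.7725*m^4 - 7.2584*m^3 - 27.5914*m^2 + 3.0781*m + 9.3522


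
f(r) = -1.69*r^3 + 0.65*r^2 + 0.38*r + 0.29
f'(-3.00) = -49.15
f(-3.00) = 50.63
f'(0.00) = 0.38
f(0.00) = 0.29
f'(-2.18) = -26.55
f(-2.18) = 20.06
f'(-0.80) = -3.90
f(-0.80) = 1.27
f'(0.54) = -0.40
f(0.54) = 0.42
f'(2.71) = -33.33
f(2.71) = -27.54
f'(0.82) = -1.96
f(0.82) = 0.11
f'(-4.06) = -88.47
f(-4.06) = 122.56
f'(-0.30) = -0.47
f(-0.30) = 0.28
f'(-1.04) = -6.46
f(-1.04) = 2.50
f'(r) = -5.07*r^2 + 1.3*r + 0.38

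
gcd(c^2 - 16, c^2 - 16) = c^2 - 16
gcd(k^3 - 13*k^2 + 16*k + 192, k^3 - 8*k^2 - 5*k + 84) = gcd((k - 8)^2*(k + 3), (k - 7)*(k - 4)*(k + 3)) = k + 3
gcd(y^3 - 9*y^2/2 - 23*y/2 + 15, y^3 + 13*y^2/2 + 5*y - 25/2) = y^2 + 3*y/2 - 5/2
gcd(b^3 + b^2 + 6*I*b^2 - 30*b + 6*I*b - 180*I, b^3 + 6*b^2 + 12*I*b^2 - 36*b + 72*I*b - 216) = b^2 + b*(6 + 6*I) + 36*I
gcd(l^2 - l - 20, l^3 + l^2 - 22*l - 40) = l^2 - l - 20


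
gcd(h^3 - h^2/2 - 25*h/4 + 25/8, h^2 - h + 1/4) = h - 1/2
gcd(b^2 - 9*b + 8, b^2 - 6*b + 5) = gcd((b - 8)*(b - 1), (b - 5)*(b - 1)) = b - 1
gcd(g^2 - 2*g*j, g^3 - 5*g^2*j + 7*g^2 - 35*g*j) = g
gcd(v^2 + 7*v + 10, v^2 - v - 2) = 1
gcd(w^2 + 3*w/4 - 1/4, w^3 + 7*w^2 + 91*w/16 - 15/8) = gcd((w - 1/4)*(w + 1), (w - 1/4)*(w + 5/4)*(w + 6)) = w - 1/4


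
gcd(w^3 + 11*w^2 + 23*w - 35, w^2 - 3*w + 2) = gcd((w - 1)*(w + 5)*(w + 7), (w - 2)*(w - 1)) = w - 1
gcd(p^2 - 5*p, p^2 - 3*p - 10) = p - 5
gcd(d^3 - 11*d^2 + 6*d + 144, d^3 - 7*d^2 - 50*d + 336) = d^2 - 14*d + 48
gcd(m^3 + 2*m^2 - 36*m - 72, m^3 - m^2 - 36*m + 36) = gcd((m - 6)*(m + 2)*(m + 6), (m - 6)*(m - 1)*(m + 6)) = m^2 - 36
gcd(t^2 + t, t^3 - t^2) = t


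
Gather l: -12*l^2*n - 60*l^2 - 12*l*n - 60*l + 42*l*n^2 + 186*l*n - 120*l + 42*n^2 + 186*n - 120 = l^2*(-12*n - 60) + l*(42*n^2 + 174*n - 180) + 42*n^2 + 186*n - 120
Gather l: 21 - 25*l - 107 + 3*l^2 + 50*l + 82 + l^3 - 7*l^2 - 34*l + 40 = l^3 - 4*l^2 - 9*l + 36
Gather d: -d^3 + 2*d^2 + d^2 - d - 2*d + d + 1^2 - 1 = -d^3 + 3*d^2 - 2*d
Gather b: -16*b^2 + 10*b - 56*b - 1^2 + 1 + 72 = -16*b^2 - 46*b + 72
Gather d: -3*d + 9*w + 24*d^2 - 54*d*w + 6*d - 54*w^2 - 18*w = 24*d^2 + d*(3 - 54*w) - 54*w^2 - 9*w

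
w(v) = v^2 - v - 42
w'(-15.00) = -31.00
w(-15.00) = 198.00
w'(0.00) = -1.00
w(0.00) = -42.00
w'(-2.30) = -5.60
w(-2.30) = -34.41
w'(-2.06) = -5.12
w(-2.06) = -35.70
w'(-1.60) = -4.20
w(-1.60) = -37.84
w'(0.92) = 0.84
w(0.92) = -42.07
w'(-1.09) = -3.18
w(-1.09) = -39.72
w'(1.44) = 1.88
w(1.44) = -41.37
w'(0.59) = 0.18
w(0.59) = -42.24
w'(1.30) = 1.60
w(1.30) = -41.61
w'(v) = 2*v - 1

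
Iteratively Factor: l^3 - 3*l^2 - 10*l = (l + 2)*(l^2 - 5*l) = l*(l + 2)*(l - 5)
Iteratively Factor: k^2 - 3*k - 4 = (k - 4)*(k + 1)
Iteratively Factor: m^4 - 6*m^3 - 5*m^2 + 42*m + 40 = (m - 4)*(m^3 - 2*m^2 - 13*m - 10) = (m - 5)*(m - 4)*(m^2 + 3*m + 2) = (m - 5)*(m - 4)*(m + 1)*(m + 2)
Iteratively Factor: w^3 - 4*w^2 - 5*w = (w - 5)*(w^2 + w) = (w - 5)*(w + 1)*(w)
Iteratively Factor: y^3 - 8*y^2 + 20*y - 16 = (y - 2)*(y^2 - 6*y + 8) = (y - 4)*(y - 2)*(y - 2)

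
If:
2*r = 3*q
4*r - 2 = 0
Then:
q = 1/3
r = 1/2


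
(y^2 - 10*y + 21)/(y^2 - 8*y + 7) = (y - 3)/(y - 1)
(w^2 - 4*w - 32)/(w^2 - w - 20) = (w - 8)/(w - 5)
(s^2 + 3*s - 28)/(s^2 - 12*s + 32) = (s + 7)/(s - 8)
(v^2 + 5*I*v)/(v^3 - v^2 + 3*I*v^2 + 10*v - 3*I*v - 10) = v/(v^2 - v*(1 + 2*I) + 2*I)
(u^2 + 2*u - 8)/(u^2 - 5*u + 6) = (u + 4)/(u - 3)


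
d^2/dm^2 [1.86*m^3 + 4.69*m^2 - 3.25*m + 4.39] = 11.16*m + 9.38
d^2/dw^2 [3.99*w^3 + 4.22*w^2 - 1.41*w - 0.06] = 23.94*w + 8.44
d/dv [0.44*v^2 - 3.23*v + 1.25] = 0.88*v - 3.23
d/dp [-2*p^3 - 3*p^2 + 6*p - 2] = -6*p^2 - 6*p + 6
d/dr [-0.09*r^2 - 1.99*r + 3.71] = -0.18*r - 1.99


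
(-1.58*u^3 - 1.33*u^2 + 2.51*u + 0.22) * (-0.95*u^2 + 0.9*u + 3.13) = 1.501*u^5 - 0.1585*u^4 - 8.5269*u^3 - 2.1129*u^2 + 8.0543*u + 0.6886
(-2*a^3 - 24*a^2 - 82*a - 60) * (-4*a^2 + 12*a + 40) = 8*a^5 + 72*a^4 - 40*a^3 - 1704*a^2 - 4000*a - 2400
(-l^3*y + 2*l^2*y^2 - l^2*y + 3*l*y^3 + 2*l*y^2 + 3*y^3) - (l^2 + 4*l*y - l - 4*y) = -l^3*y + 2*l^2*y^2 - l^2*y - l^2 + 3*l*y^3 + 2*l*y^2 - 4*l*y + l + 3*y^3 + 4*y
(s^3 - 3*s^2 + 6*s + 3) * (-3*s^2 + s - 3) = -3*s^5 + 10*s^4 - 24*s^3 + 6*s^2 - 15*s - 9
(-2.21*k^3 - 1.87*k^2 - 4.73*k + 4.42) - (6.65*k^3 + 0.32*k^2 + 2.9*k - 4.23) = -8.86*k^3 - 2.19*k^2 - 7.63*k + 8.65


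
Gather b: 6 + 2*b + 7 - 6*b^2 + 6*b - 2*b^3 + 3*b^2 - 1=-2*b^3 - 3*b^2 + 8*b + 12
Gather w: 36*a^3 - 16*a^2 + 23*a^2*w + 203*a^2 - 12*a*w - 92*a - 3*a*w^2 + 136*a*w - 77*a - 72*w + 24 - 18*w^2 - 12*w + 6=36*a^3 + 187*a^2 - 169*a + w^2*(-3*a - 18) + w*(23*a^2 + 124*a - 84) + 30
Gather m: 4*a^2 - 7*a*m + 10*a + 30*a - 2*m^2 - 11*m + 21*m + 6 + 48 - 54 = 4*a^2 + 40*a - 2*m^2 + m*(10 - 7*a)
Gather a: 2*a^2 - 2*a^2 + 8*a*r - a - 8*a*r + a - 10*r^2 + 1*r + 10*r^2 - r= 0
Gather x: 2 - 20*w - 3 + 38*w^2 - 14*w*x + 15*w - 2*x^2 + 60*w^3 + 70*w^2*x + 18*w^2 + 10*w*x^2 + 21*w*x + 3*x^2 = 60*w^3 + 56*w^2 - 5*w + x^2*(10*w + 1) + x*(70*w^2 + 7*w) - 1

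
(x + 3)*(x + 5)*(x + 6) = x^3 + 14*x^2 + 63*x + 90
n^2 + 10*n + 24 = (n + 4)*(n + 6)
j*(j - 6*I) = j^2 - 6*I*j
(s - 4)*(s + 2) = s^2 - 2*s - 8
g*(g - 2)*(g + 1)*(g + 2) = g^4 + g^3 - 4*g^2 - 4*g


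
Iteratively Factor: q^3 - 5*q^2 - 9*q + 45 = (q - 3)*(q^2 - 2*q - 15) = (q - 3)*(q + 3)*(q - 5)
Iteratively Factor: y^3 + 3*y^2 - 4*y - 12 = (y + 3)*(y^2 - 4) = (y + 2)*(y + 3)*(y - 2)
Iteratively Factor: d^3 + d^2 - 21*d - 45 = (d + 3)*(d^2 - 2*d - 15) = (d + 3)^2*(d - 5)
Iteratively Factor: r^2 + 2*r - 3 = (r + 3)*(r - 1)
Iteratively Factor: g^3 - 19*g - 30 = (g + 3)*(g^2 - 3*g - 10) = (g - 5)*(g + 3)*(g + 2)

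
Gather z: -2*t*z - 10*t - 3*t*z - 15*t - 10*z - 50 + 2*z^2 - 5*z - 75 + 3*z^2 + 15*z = -5*t*z - 25*t + 5*z^2 - 125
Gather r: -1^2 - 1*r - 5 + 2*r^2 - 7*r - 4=2*r^2 - 8*r - 10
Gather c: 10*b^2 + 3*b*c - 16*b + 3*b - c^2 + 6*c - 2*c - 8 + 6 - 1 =10*b^2 - 13*b - c^2 + c*(3*b + 4) - 3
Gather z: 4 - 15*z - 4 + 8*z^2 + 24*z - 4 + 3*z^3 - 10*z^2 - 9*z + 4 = 3*z^3 - 2*z^2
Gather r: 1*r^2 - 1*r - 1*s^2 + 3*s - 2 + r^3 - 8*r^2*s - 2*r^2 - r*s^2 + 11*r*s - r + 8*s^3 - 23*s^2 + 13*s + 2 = r^3 + r^2*(-8*s - 1) + r*(-s^2 + 11*s - 2) + 8*s^3 - 24*s^2 + 16*s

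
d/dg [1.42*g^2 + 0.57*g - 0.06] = 2.84*g + 0.57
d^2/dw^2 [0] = 0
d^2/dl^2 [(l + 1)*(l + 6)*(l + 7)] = 6*l + 28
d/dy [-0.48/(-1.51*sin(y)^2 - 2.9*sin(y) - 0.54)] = -(1.4496*sin(y) + 1.392)*cos(y)/(1.51*sin(y)^2 + 2.9*sin(y) + 0.54)^2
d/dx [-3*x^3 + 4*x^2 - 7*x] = -9*x^2 + 8*x - 7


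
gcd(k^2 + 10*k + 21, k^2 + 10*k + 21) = k^2 + 10*k + 21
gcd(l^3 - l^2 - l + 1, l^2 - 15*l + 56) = 1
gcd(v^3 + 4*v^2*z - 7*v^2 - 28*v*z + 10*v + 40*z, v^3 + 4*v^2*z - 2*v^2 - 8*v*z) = v^2 + 4*v*z - 2*v - 8*z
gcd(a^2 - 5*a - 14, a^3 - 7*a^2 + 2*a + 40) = a + 2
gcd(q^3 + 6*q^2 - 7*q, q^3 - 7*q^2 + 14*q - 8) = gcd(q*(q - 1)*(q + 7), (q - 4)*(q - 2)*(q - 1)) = q - 1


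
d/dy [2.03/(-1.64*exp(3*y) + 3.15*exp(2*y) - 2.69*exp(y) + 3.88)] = (9.9876*exp(2*y) - 12.789*exp(y) + 5.4607)*exp(y)/(1.64*exp(3*y) - 3.15*exp(2*y) + 2.69*exp(y) - 3.88)^2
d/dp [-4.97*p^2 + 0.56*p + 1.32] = 0.56 - 9.94*p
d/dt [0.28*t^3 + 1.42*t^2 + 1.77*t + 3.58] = 0.84*t^2 + 2.84*t + 1.77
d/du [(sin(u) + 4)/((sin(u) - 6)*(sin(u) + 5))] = (-8*sin(u) + cos(u)^2 - 27)*cos(u)/((sin(u) - 6)^2*(sin(u) + 5)^2)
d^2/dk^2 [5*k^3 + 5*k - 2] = 30*k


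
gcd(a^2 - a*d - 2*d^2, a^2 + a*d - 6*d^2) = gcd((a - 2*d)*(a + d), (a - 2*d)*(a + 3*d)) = a - 2*d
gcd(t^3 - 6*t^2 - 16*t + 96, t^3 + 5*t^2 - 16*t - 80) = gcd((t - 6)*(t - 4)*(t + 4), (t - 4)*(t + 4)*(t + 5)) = t^2 - 16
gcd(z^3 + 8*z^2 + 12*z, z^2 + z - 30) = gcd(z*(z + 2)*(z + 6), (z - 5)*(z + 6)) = z + 6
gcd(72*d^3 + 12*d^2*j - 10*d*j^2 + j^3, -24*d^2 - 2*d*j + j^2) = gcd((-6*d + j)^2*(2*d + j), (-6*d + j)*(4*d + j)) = 6*d - j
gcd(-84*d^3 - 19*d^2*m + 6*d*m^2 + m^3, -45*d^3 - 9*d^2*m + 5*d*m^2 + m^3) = 3*d + m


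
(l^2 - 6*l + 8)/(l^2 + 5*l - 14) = (l - 4)/(l + 7)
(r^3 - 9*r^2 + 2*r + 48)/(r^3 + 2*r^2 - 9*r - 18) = (r - 8)/(r + 3)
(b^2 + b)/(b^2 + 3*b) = (b + 1)/(b + 3)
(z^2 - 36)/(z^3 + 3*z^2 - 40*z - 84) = (z + 6)/(z^2 + 9*z + 14)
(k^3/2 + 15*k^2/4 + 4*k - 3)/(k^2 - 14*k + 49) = (2*k^3 + 15*k^2 + 16*k - 12)/(4*(k^2 - 14*k + 49))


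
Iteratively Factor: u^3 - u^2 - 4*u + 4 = (u - 2)*(u^2 + u - 2) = (u - 2)*(u + 2)*(u - 1)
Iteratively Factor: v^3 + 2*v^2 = (v + 2)*(v^2) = v*(v + 2)*(v)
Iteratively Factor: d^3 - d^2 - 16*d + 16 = (d + 4)*(d^2 - 5*d + 4) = (d - 4)*(d + 4)*(d - 1)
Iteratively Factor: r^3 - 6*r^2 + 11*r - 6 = (r - 2)*(r^2 - 4*r + 3) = (r - 3)*(r - 2)*(r - 1)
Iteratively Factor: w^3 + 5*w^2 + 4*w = (w + 1)*(w^2 + 4*w) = (w + 1)*(w + 4)*(w)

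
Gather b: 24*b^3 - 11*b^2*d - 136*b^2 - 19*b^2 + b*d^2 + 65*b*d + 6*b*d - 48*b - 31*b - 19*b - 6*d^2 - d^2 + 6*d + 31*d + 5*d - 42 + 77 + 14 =24*b^3 + b^2*(-11*d - 155) + b*(d^2 + 71*d - 98) - 7*d^2 + 42*d + 49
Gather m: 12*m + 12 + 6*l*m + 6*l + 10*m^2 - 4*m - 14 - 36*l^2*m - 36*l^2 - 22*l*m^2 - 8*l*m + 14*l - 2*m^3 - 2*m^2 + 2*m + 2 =-36*l^2 + 20*l - 2*m^3 + m^2*(8 - 22*l) + m*(-36*l^2 - 2*l + 10)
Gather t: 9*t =9*t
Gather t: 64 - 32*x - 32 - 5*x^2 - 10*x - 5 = -5*x^2 - 42*x + 27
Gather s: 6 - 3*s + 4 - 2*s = 10 - 5*s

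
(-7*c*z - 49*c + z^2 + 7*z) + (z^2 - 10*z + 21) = -7*c*z - 49*c + 2*z^2 - 3*z + 21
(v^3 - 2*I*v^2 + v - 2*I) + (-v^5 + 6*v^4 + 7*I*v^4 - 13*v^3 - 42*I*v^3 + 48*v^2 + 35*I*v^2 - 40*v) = -v^5 + 6*v^4 + 7*I*v^4 - 12*v^3 - 42*I*v^3 + 48*v^2 + 33*I*v^2 - 39*v - 2*I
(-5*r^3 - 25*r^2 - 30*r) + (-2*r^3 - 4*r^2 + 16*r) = -7*r^3 - 29*r^2 - 14*r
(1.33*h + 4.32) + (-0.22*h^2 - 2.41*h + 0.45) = -0.22*h^2 - 1.08*h + 4.77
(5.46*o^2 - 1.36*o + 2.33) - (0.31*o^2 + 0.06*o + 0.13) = 5.15*o^2 - 1.42*o + 2.2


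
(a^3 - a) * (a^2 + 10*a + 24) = a^5 + 10*a^4 + 23*a^3 - 10*a^2 - 24*a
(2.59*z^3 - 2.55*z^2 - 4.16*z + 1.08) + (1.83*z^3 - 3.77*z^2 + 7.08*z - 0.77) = 4.42*z^3 - 6.32*z^2 + 2.92*z + 0.31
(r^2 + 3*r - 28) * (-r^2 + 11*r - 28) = -r^4 + 8*r^3 + 33*r^2 - 392*r + 784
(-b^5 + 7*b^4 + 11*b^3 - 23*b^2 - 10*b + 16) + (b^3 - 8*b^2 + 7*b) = -b^5 + 7*b^4 + 12*b^3 - 31*b^2 - 3*b + 16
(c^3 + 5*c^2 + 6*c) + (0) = c^3 + 5*c^2 + 6*c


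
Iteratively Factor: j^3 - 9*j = (j)*(j^2 - 9) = j*(j - 3)*(j + 3)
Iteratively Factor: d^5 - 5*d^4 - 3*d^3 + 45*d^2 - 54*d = (d - 2)*(d^4 - 3*d^3 - 9*d^2 + 27*d) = d*(d - 2)*(d^3 - 3*d^2 - 9*d + 27) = d*(d - 3)*(d - 2)*(d^2 - 9) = d*(d - 3)^2*(d - 2)*(d + 3)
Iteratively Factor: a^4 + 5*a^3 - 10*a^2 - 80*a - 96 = (a + 2)*(a^3 + 3*a^2 - 16*a - 48) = (a - 4)*(a + 2)*(a^2 + 7*a + 12) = (a - 4)*(a + 2)*(a + 4)*(a + 3)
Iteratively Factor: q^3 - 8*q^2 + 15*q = (q)*(q^2 - 8*q + 15) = q*(q - 5)*(q - 3)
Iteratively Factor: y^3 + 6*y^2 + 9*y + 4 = (y + 4)*(y^2 + 2*y + 1) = (y + 1)*(y + 4)*(y + 1)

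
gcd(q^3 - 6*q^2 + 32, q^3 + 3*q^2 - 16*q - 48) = q - 4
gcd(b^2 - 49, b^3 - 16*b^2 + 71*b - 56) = b - 7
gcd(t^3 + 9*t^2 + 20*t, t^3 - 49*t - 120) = t + 5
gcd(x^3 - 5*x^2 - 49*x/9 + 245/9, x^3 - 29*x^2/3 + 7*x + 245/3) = x^2 - 8*x/3 - 35/3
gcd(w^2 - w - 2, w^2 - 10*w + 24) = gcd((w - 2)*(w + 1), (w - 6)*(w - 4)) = 1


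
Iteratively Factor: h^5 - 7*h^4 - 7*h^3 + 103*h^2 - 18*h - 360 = (h + 2)*(h^4 - 9*h^3 + 11*h^2 + 81*h - 180) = (h - 3)*(h + 2)*(h^3 - 6*h^2 - 7*h + 60) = (h - 3)*(h + 2)*(h + 3)*(h^2 - 9*h + 20) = (h - 4)*(h - 3)*(h + 2)*(h + 3)*(h - 5)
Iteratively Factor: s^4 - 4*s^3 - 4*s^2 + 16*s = (s + 2)*(s^3 - 6*s^2 + 8*s) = (s - 2)*(s + 2)*(s^2 - 4*s) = s*(s - 2)*(s + 2)*(s - 4)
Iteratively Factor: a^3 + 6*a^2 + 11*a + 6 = (a + 1)*(a^2 + 5*a + 6) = (a + 1)*(a + 2)*(a + 3)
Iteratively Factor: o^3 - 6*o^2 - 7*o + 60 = (o + 3)*(o^2 - 9*o + 20) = (o - 5)*(o + 3)*(o - 4)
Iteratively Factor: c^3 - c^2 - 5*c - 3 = (c + 1)*(c^2 - 2*c - 3) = (c - 3)*(c + 1)*(c + 1)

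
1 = 1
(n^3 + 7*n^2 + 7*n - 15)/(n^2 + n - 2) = (n^2 + 8*n + 15)/(n + 2)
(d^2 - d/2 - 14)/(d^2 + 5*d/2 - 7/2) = (d - 4)/(d - 1)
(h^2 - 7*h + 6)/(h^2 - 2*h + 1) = (h - 6)/(h - 1)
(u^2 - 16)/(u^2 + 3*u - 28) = (u + 4)/(u + 7)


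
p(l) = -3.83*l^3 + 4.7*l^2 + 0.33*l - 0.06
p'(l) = -11.49*l^2 + 9.4*l + 0.33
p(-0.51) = 1.50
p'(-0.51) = -7.45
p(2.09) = -13.81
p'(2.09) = -30.21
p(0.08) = -0.01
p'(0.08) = 1.01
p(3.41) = -96.15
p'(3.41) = -101.22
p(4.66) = -284.03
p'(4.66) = -205.38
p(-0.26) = 0.24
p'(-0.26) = -2.89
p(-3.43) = 208.66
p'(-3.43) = -167.09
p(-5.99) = 989.75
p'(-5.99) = -468.24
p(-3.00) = 144.66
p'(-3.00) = -131.28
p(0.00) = -0.06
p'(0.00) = 0.33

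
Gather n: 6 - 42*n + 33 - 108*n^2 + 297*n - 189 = -108*n^2 + 255*n - 150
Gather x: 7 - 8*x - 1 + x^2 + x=x^2 - 7*x + 6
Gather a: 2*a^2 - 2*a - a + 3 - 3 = 2*a^2 - 3*a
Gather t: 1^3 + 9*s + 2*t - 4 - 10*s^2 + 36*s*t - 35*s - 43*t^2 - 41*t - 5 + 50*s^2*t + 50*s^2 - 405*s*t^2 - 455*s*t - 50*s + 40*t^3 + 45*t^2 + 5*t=40*s^2 - 76*s + 40*t^3 + t^2*(2 - 405*s) + t*(50*s^2 - 419*s - 34) - 8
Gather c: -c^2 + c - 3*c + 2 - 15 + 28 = -c^2 - 2*c + 15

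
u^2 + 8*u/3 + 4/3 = (u + 2/3)*(u + 2)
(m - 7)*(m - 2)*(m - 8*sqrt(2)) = m^3 - 8*sqrt(2)*m^2 - 9*m^2 + 14*m + 72*sqrt(2)*m - 112*sqrt(2)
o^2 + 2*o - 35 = (o - 5)*(o + 7)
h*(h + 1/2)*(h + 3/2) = h^3 + 2*h^2 + 3*h/4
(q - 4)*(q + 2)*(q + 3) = q^3 + q^2 - 14*q - 24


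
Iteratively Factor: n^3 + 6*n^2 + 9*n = (n)*(n^2 + 6*n + 9) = n*(n + 3)*(n + 3)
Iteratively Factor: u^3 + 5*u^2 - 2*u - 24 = (u + 4)*(u^2 + u - 6) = (u + 3)*(u + 4)*(u - 2)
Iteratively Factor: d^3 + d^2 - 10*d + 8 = (d - 1)*(d^2 + 2*d - 8) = (d - 1)*(d + 4)*(d - 2)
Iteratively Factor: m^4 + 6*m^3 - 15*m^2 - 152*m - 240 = (m + 3)*(m^3 + 3*m^2 - 24*m - 80) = (m + 3)*(m + 4)*(m^2 - m - 20) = (m - 5)*(m + 3)*(m + 4)*(m + 4)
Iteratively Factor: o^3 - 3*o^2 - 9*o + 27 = (o + 3)*(o^2 - 6*o + 9) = (o - 3)*(o + 3)*(o - 3)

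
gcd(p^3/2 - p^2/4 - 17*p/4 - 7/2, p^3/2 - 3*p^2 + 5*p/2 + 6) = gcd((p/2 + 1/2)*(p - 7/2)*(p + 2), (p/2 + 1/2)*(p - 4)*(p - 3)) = p + 1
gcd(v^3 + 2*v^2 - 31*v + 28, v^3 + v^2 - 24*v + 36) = 1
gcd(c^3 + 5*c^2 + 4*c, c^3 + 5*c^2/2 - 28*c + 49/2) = 1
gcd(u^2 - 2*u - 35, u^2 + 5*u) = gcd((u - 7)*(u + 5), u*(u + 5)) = u + 5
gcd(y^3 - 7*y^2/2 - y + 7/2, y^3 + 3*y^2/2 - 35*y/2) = y - 7/2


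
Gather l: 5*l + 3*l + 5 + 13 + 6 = 8*l + 24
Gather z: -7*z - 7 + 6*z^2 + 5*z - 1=6*z^2 - 2*z - 8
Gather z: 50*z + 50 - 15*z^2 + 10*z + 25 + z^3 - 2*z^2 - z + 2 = z^3 - 17*z^2 + 59*z + 77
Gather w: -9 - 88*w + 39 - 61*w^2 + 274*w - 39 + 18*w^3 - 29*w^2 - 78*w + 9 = 18*w^3 - 90*w^2 + 108*w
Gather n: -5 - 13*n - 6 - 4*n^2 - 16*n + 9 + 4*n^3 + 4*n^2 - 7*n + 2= 4*n^3 - 36*n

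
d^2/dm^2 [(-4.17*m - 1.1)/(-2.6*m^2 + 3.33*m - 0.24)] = ((22.0522 - 65.052*m)*(2.6*m^2 - 3.33*m + 0.24) + (4.17*m + 1.1)*(5.2*m - 3.33)*(10.4*m - 6.66))/(2.6*m^2 - 3.33*m + 0.24)^3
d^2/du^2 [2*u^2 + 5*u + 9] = 4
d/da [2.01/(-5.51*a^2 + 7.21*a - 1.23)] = (22.1502*a - 14.4921)/(5.51*a^2 - 7.21*a + 1.23)^2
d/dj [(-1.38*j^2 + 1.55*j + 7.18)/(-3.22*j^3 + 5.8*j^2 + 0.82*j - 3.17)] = (-4.4436*j^4 + 9.982*j^3 + 59.2372*j^2 - 74.5388*j - 10.8011)/(10.3684*j^6 - 37.352*j^5 + 28.3592*j^4 + 29.9268*j^3 - 36.0996*j^2 - 5.1988*j + 10.0489)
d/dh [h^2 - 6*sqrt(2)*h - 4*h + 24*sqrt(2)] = 2*h - 6*sqrt(2) - 4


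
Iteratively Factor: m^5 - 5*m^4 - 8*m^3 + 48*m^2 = (m - 4)*(m^4 - m^3 - 12*m^2) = (m - 4)*(m + 3)*(m^3 - 4*m^2) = (m - 4)^2*(m + 3)*(m^2) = m*(m - 4)^2*(m + 3)*(m)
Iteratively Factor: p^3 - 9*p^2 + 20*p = (p)*(p^2 - 9*p + 20) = p*(p - 4)*(p - 5)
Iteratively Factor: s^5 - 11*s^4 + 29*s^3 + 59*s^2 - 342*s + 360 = (s + 3)*(s^4 - 14*s^3 + 71*s^2 - 154*s + 120) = (s - 3)*(s + 3)*(s^3 - 11*s^2 + 38*s - 40) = (s - 4)*(s - 3)*(s + 3)*(s^2 - 7*s + 10) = (s - 4)*(s - 3)*(s - 2)*(s + 3)*(s - 5)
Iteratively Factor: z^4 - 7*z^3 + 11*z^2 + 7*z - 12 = (z + 1)*(z^3 - 8*z^2 + 19*z - 12) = (z - 3)*(z + 1)*(z^2 - 5*z + 4) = (z - 4)*(z - 3)*(z + 1)*(z - 1)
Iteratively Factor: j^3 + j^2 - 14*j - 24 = (j + 3)*(j^2 - 2*j - 8) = (j + 2)*(j + 3)*(j - 4)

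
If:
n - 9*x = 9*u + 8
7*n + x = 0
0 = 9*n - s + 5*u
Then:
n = -x/7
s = -401*x/63 - 40/9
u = -64*x/63 - 8/9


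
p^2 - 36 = (p - 6)*(p + 6)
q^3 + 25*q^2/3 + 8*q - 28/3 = (q - 2/3)*(q + 2)*(q + 7)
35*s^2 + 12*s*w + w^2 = (5*s + w)*(7*s + w)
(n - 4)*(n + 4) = n^2 - 16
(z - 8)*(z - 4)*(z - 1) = z^3 - 13*z^2 + 44*z - 32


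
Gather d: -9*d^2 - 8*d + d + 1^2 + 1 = -9*d^2 - 7*d + 2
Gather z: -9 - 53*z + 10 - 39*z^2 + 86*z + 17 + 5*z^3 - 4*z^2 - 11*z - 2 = 5*z^3 - 43*z^2 + 22*z + 16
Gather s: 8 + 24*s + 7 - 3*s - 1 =21*s + 14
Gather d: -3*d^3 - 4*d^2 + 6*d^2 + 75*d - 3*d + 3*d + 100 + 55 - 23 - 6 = -3*d^3 + 2*d^2 + 75*d + 126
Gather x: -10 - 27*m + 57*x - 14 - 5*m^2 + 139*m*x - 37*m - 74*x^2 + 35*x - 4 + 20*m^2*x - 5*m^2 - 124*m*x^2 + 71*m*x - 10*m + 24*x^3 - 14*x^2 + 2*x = -10*m^2 - 74*m + 24*x^3 + x^2*(-124*m - 88) + x*(20*m^2 + 210*m + 94) - 28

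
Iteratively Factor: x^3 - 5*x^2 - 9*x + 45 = (x - 3)*(x^2 - 2*x - 15) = (x - 5)*(x - 3)*(x + 3)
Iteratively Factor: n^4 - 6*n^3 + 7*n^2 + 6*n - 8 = (n - 1)*(n^3 - 5*n^2 + 2*n + 8) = (n - 4)*(n - 1)*(n^2 - n - 2) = (n - 4)*(n - 1)*(n + 1)*(n - 2)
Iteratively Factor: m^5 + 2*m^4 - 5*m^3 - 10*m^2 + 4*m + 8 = (m - 2)*(m^4 + 4*m^3 + 3*m^2 - 4*m - 4) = (m - 2)*(m + 2)*(m^3 + 2*m^2 - m - 2) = (m - 2)*(m - 1)*(m + 2)*(m^2 + 3*m + 2) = (m - 2)*(m - 1)*(m + 2)^2*(m + 1)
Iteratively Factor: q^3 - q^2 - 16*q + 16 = (q + 4)*(q^2 - 5*q + 4) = (q - 1)*(q + 4)*(q - 4)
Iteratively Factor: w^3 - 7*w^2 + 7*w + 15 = (w - 3)*(w^2 - 4*w - 5) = (w - 3)*(w + 1)*(w - 5)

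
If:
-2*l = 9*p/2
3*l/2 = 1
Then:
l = 2/3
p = -8/27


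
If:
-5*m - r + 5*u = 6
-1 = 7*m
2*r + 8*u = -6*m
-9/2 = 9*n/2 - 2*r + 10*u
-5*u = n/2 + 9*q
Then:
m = -1/7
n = -211/63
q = -1/6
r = -19/9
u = 40/63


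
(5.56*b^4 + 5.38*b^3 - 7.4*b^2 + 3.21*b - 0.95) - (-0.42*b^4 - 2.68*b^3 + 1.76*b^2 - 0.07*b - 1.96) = 5.98*b^4 + 8.06*b^3 - 9.16*b^2 + 3.28*b + 1.01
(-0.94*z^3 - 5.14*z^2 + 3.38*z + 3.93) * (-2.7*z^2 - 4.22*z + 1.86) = 2.538*z^5 + 17.8448*z^4 + 10.8164*z^3 - 34.435*z^2 - 10.2978*z + 7.3098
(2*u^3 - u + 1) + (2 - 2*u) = 2*u^3 - 3*u + 3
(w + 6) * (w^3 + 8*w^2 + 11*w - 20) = w^4 + 14*w^3 + 59*w^2 + 46*w - 120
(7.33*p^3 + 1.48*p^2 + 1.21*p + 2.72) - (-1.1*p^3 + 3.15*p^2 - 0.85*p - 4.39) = 8.43*p^3 - 1.67*p^2 + 2.06*p + 7.11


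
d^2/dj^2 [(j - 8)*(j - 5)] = 2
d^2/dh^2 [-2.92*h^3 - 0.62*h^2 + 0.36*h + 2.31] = -17.52*h - 1.24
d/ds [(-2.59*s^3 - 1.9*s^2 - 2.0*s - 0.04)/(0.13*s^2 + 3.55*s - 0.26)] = (-0.3367*s^4 - 18.389*s^3 - 4.4648*s^2 + 0.998399999999999*s + 0.662)/(0.0169*s^4 + 0.923*s^3 + 12.5349*s^2 - 1.846*s + 0.0676)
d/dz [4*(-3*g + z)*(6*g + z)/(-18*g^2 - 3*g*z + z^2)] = 24*g*(-18*g^2 - z^2)/(324*g^4 + 108*g^3*z - 27*g^2*z^2 - 6*g*z^3 + z^4)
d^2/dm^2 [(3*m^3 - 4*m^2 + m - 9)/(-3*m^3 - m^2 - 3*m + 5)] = 2*(45*m^6 + 54*m^5 + 99*m^4 + 590*m^3 + 375*m^2 + 246*m + 211)/(27*m^9 + 27*m^8 + 90*m^7 - 80*m^6 - 258*m^4 + 162*m^3 - 60*m^2 + 225*m - 125)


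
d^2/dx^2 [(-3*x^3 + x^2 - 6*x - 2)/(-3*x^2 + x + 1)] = 2*(63*x^3 + 54*x^2 + 45*x + 1)/(27*x^6 - 27*x^5 - 18*x^4 + 17*x^3 + 6*x^2 - 3*x - 1)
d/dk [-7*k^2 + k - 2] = 1 - 14*k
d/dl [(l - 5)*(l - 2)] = 2*l - 7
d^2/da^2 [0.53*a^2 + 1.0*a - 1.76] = 1.06000000000000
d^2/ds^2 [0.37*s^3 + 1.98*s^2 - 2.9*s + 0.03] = 2.22*s + 3.96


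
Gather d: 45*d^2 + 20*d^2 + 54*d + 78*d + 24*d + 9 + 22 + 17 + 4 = 65*d^2 + 156*d + 52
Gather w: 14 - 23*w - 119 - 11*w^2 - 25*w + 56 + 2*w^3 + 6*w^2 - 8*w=2*w^3 - 5*w^2 - 56*w - 49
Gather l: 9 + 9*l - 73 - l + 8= 8*l - 56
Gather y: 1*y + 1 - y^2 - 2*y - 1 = -y^2 - y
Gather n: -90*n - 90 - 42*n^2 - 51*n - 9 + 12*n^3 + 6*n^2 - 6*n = 12*n^3 - 36*n^2 - 147*n - 99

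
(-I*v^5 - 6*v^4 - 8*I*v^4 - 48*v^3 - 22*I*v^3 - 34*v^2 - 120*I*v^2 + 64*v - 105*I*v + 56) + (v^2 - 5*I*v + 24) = -I*v^5 - 6*v^4 - 8*I*v^4 - 48*v^3 - 22*I*v^3 - 33*v^2 - 120*I*v^2 + 64*v - 110*I*v + 80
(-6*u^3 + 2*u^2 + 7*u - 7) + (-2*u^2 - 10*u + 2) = -6*u^3 - 3*u - 5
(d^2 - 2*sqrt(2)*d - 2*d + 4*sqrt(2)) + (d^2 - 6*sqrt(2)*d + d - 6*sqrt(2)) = 2*d^2 - 8*sqrt(2)*d - d - 2*sqrt(2)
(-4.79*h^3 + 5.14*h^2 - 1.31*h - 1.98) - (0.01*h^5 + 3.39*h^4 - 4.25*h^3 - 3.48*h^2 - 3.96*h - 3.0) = -0.01*h^5 - 3.39*h^4 - 0.54*h^3 + 8.62*h^2 + 2.65*h + 1.02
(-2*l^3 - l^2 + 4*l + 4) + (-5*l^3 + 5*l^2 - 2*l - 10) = -7*l^3 + 4*l^2 + 2*l - 6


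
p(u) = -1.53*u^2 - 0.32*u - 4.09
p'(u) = -3.06*u - 0.32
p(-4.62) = -35.27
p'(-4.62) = 13.82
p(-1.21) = -5.94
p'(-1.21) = 3.38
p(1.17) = -6.56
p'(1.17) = -3.90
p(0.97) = -5.84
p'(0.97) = -3.29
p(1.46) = -7.82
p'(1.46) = -4.79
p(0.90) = -5.62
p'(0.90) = -3.07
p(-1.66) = -7.77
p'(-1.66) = 4.76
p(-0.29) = -4.13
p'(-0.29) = 0.57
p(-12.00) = -220.57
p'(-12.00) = 36.40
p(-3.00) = -16.90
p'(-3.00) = 8.86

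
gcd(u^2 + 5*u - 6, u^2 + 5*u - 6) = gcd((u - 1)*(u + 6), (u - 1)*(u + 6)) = u^2 + 5*u - 6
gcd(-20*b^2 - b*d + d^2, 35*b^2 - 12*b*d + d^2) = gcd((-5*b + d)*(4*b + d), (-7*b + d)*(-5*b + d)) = 5*b - d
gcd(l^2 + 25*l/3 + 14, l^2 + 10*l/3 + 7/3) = l + 7/3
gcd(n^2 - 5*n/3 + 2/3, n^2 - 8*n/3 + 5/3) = n - 1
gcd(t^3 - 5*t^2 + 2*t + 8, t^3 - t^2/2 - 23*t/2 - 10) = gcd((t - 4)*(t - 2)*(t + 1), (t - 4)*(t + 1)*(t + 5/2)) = t^2 - 3*t - 4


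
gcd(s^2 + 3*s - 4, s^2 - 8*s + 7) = s - 1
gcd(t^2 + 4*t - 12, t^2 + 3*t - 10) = t - 2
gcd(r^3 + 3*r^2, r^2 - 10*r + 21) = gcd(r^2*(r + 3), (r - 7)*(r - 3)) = 1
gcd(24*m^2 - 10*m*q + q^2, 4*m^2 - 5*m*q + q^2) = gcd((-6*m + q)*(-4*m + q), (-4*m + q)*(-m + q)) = -4*m + q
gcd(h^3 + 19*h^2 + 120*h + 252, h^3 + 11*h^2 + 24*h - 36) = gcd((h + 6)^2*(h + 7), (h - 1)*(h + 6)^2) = h^2 + 12*h + 36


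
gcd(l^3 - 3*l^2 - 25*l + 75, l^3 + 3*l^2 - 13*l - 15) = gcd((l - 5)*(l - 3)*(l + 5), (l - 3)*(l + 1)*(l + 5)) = l^2 + 2*l - 15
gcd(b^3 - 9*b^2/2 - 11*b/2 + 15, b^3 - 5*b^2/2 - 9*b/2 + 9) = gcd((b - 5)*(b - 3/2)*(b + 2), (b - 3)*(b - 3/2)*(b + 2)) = b^2 + b/2 - 3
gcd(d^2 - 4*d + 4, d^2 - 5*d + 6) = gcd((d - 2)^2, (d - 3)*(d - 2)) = d - 2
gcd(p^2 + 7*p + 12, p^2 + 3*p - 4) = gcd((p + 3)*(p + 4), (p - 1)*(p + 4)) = p + 4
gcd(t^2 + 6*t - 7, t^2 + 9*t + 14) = t + 7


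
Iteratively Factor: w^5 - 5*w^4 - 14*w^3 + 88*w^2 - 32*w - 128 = (w - 2)*(w^4 - 3*w^3 - 20*w^2 + 48*w + 64) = (w - 4)*(w - 2)*(w^3 + w^2 - 16*w - 16) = (w - 4)^2*(w - 2)*(w^2 + 5*w + 4) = (w - 4)^2*(w - 2)*(w + 1)*(w + 4)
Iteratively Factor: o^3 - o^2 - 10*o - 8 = (o + 2)*(o^2 - 3*o - 4) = (o + 1)*(o + 2)*(o - 4)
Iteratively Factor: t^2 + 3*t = (t + 3)*(t)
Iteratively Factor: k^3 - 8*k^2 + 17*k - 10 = (k - 1)*(k^2 - 7*k + 10) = (k - 2)*(k - 1)*(k - 5)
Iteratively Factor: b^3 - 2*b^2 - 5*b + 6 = (b - 3)*(b^2 + b - 2) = (b - 3)*(b + 2)*(b - 1)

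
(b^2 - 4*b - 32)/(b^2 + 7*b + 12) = (b - 8)/(b + 3)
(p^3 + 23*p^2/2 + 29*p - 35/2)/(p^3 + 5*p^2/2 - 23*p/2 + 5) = (p + 7)/(p - 2)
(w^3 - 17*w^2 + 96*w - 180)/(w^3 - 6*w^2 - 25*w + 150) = (w - 6)/(w + 5)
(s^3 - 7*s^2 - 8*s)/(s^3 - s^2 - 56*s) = (s + 1)/(s + 7)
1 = 1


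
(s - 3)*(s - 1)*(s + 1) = s^3 - 3*s^2 - s + 3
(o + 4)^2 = o^2 + 8*o + 16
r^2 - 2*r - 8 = (r - 4)*(r + 2)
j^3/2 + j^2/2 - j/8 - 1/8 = (j/2 + 1/2)*(j - 1/2)*(j + 1/2)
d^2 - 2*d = d*(d - 2)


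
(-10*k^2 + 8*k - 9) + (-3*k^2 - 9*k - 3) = -13*k^2 - k - 12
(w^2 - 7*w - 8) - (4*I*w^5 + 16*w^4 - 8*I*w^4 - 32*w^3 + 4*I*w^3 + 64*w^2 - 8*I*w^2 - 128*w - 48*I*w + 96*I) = -4*I*w^5 - 16*w^4 + 8*I*w^4 + 32*w^3 - 4*I*w^3 - 63*w^2 + 8*I*w^2 + 121*w + 48*I*w - 8 - 96*I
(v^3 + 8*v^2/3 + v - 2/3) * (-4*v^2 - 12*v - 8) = -4*v^5 - 68*v^4/3 - 44*v^3 - 92*v^2/3 + 16/3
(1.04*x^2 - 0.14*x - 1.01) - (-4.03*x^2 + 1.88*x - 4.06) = 5.07*x^2 - 2.02*x + 3.05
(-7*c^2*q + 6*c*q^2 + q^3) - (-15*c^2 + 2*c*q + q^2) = -7*c^2*q + 15*c^2 + 6*c*q^2 - 2*c*q + q^3 - q^2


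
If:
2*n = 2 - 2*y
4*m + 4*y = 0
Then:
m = -y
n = 1 - y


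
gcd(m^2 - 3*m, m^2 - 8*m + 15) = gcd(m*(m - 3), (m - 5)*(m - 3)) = m - 3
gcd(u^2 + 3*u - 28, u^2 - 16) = u - 4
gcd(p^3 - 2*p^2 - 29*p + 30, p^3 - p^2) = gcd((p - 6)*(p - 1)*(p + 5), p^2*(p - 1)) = p - 1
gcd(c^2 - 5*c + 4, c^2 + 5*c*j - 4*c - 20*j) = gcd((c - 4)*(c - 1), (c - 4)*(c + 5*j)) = c - 4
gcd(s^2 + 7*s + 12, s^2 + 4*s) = s + 4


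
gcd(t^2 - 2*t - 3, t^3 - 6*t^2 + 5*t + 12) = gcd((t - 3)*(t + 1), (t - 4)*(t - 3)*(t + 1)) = t^2 - 2*t - 3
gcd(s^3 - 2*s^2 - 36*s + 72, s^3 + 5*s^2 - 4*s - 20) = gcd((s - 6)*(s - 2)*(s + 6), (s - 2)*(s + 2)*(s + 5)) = s - 2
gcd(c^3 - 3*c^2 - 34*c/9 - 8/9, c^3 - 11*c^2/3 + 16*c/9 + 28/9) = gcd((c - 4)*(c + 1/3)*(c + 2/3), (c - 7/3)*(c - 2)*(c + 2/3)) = c + 2/3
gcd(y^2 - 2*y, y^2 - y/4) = y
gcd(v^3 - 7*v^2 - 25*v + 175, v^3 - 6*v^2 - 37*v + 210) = v^2 - 12*v + 35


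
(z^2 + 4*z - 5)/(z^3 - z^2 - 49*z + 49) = (z + 5)/(z^2 - 49)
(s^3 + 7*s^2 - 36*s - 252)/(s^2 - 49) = (s^2 - 36)/(s - 7)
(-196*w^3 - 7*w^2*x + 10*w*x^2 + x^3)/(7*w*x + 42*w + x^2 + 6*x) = (-28*w^2 + 3*w*x + x^2)/(x + 6)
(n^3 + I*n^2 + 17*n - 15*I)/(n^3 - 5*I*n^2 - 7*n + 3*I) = (n + 5*I)/(n - I)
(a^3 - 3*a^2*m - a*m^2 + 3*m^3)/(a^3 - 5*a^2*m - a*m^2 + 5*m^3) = (a - 3*m)/(a - 5*m)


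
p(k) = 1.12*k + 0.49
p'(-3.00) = 1.12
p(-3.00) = -2.87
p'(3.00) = 1.12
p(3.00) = 3.85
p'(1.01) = 1.12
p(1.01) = 1.62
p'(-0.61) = 1.12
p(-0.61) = -0.19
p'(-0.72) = 1.12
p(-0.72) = -0.32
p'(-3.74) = 1.12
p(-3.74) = -3.70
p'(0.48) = 1.12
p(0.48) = 1.03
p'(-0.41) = 1.12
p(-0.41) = 0.03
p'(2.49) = 1.12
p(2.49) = 3.28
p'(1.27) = 1.12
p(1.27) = 1.91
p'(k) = 1.12000000000000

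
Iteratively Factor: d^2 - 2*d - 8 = (d + 2)*(d - 4)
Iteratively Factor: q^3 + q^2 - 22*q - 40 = (q - 5)*(q^2 + 6*q + 8) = (q - 5)*(q + 4)*(q + 2)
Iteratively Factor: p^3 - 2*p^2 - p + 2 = (p + 1)*(p^2 - 3*p + 2) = (p - 2)*(p + 1)*(p - 1)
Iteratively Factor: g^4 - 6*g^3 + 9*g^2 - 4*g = (g - 1)*(g^3 - 5*g^2 + 4*g) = (g - 1)^2*(g^2 - 4*g) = g*(g - 1)^2*(g - 4)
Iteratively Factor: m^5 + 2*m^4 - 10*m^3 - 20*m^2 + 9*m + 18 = (m - 1)*(m^4 + 3*m^3 - 7*m^2 - 27*m - 18) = (m - 1)*(m + 1)*(m^3 + 2*m^2 - 9*m - 18) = (m - 1)*(m + 1)*(m + 2)*(m^2 - 9) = (m - 1)*(m + 1)*(m + 2)*(m + 3)*(m - 3)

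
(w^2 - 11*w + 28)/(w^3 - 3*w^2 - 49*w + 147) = (w - 4)/(w^2 + 4*w - 21)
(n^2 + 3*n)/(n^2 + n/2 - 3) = 2*n*(n + 3)/(2*n^2 + n - 6)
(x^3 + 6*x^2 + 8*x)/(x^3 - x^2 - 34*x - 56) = x/(x - 7)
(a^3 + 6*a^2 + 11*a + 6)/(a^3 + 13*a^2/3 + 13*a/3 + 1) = 3*(a + 2)/(3*a + 1)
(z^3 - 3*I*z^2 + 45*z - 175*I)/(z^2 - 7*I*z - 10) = (z^2 + 2*I*z + 35)/(z - 2*I)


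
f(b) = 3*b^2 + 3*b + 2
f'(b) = 6*b + 3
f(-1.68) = 5.43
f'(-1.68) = -7.08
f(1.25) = 10.44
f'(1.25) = 10.50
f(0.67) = 5.36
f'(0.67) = 7.02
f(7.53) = 194.69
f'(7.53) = 48.18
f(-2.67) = 15.38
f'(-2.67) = -13.02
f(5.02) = 92.66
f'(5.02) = 33.12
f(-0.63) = 1.30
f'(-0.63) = -0.78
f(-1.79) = 6.24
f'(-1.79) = -7.74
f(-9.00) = 218.00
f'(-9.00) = -51.00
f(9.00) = 272.00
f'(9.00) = 57.00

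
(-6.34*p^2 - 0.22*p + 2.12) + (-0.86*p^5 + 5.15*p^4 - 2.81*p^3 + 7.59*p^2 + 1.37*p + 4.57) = -0.86*p^5 + 5.15*p^4 - 2.81*p^3 + 1.25*p^2 + 1.15*p + 6.69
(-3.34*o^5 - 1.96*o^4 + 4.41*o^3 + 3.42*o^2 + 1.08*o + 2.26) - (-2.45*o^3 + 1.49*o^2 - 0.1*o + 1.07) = -3.34*o^5 - 1.96*o^4 + 6.86*o^3 + 1.93*o^2 + 1.18*o + 1.19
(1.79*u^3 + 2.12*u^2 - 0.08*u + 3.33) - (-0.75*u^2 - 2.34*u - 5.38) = 1.79*u^3 + 2.87*u^2 + 2.26*u + 8.71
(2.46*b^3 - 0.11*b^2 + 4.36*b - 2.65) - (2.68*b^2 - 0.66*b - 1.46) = 2.46*b^3 - 2.79*b^2 + 5.02*b - 1.19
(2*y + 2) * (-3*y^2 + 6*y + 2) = -6*y^3 + 6*y^2 + 16*y + 4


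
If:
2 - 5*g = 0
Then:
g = 2/5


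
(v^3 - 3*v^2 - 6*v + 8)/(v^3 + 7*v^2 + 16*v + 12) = (v^2 - 5*v + 4)/(v^2 + 5*v + 6)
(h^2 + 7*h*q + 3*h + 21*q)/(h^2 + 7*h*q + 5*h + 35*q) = (h + 3)/(h + 5)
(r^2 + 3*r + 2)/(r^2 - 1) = (r + 2)/(r - 1)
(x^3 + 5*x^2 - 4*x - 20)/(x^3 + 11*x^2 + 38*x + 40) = (x - 2)/(x + 4)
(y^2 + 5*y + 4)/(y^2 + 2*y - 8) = (y + 1)/(y - 2)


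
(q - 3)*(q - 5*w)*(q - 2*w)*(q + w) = q^4 - 6*q^3*w - 3*q^3 + 3*q^2*w^2 + 18*q^2*w + 10*q*w^3 - 9*q*w^2 - 30*w^3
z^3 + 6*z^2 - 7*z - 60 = (z - 3)*(z + 4)*(z + 5)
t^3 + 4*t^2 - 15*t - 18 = (t - 3)*(t + 1)*(t + 6)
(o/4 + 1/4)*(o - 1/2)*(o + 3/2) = o^3/4 + o^2/2 + o/16 - 3/16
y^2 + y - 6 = (y - 2)*(y + 3)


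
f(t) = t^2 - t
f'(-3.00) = -7.00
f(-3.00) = 12.00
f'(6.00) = 11.00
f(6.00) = 30.00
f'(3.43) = 5.86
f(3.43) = 8.33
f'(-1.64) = -4.28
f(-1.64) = 4.33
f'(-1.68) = -4.36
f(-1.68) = 4.50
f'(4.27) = 7.54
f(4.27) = 13.96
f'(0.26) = -0.48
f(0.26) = -0.19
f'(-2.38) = -5.76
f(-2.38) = 8.04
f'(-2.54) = -6.08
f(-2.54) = 8.99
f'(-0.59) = -2.18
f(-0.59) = 0.94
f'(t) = 2*t - 1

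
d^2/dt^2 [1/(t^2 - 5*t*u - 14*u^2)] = 2*(t^2 - 5*t*u - 14*u^2 - (2*t - 5*u)^2)/(-t^2 + 5*t*u + 14*u^2)^3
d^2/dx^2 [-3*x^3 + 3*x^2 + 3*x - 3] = 6 - 18*x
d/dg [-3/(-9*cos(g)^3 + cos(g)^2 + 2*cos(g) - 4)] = 3*(27*cos(g)^2 - 2*cos(g) - 2)*sin(g)/(9*cos(g)^3 - cos(g)^2 - 2*cos(g) + 4)^2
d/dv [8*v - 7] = 8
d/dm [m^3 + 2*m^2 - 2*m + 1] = 3*m^2 + 4*m - 2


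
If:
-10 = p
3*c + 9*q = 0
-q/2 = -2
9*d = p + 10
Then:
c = -12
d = 0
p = -10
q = 4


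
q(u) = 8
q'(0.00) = 0.00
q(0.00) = 8.00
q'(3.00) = 0.00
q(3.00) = 8.00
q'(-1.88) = 0.00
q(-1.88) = 8.00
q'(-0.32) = 0.00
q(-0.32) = 8.00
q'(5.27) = 0.00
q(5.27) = 8.00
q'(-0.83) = 0.00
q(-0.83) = 8.00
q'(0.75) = 0.00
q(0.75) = 8.00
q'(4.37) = 0.00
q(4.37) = 8.00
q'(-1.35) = 0.00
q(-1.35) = 8.00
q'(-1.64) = 0.00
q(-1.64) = 8.00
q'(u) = 0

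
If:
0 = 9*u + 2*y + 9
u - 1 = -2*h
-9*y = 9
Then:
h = 8/9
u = -7/9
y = -1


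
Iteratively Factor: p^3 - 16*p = (p - 4)*(p^2 + 4*p) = p*(p - 4)*(p + 4)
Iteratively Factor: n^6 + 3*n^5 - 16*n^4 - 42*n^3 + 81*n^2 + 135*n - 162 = (n - 3)*(n^5 + 6*n^4 + 2*n^3 - 36*n^2 - 27*n + 54) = (n - 3)*(n + 3)*(n^4 + 3*n^3 - 7*n^2 - 15*n + 18) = (n - 3)*(n + 3)^2*(n^3 - 7*n + 6) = (n - 3)*(n + 3)^3*(n^2 - 3*n + 2) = (n - 3)*(n - 1)*(n + 3)^3*(n - 2)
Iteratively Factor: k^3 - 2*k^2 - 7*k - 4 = (k - 4)*(k^2 + 2*k + 1) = (k - 4)*(k + 1)*(k + 1)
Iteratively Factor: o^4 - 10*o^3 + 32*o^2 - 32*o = (o)*(o^3 - 10*o^2 + 32*o - 32) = o*(o - 4)*(o^2 - 6*o + 8) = o*(o - 4)^2*(o - 2)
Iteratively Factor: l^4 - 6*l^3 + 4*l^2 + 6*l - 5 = (l - 1)*(l^3 - 5*l^2 - l + 5) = (l - 5)*(l - 1)*(l^2 - 1) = (l - 5)*(l - 1)*(l + 1)*(l - 1)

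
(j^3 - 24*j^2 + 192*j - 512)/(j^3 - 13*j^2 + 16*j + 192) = (j - 8)/(j + 3)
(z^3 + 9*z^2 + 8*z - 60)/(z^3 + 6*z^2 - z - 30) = (z + 6)/(z + 3)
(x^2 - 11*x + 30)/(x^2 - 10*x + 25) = (x - 6)/(x - 5)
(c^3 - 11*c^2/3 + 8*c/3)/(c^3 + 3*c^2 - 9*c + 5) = c*(3*c - 8)/(3*(c^2 + 4*c - 5))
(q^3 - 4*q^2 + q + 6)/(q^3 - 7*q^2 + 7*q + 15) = (q - 2)/(q - 5)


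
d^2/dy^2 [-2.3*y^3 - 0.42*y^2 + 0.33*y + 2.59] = -13.8*y - 0.84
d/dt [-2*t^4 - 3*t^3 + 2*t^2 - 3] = t*(-8*t^2 - 9*t + 4)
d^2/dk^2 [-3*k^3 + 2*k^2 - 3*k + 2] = 4 - 18*k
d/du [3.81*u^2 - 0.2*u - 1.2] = 7.62*u - 0.2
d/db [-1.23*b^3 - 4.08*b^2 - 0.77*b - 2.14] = -3.69*b^2 - 8.16*b - 0.77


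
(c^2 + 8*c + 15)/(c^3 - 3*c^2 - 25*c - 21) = (c + 5)/(c^2 - 6*c - 7)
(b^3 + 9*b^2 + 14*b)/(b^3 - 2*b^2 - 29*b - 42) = b*(b + 7)/(b^2 - 4*b - 21)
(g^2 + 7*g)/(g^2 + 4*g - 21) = g/(g - 3)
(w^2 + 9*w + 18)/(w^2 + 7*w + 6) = (w + 3)/(w + 1)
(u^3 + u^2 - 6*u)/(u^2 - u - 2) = u*(u + 3)/(u + 1)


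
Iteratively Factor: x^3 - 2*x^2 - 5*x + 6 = (x + 2)*(x^2 - 4*x + 3) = (x - 3)*(x + 2)*(x - 1)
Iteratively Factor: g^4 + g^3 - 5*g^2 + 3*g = (g)*(g^3 + g^2 - 5*g + 3) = g*(g - 1)*(g^2 + 2*g - 3) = g*(g - 1)^2*(g + 3)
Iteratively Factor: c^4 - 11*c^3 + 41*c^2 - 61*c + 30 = (c - 1)*(c^3 - 10*c^2 + 31*c - 30) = (c - 3)*(c - 1)*(c^2 - 7*c + 10) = (c - 5)*(c - 3)*(c - 1)*(c - 2)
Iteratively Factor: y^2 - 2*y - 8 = (y + 2)*(y - 4)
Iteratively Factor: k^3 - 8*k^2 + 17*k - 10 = (k - 2)*(k^2 - 6*k + 5) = (k - 2)*(k - 1)*(k - 5)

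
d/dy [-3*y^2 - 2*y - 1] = -6*y - 2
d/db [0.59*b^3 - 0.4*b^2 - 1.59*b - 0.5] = 1.77*b^2 - 0.8*b - 1.59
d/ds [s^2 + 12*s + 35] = 2*s + 12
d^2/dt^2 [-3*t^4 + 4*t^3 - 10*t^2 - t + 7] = -36*t^2 + 24*t - 20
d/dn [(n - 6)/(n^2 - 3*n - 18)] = -1/(n^2 + 6*n + 9)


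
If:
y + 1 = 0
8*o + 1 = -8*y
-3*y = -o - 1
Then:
No Solution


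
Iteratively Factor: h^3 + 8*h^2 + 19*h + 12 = (h + 4)*(h^2 + 4*h + 3) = (h + 3)*(h + 4)*(h + 1)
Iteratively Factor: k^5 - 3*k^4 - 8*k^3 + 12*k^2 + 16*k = (k + 2)*(k^4 - 5*k^3 + 2*k^2 + 8*k) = (k - 4)*(k + 2)*(k^3 - k^2 - 2*k) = (k - 4)*(k - 2)*(k + 2)*(k^2 + k) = k*(k - 4)*(k - 2)*(k + 2)*(k + 1)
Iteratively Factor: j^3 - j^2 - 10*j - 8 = (j - 4)*(j^2 + 3*j + 2) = (j - 4)*(j + 1)*(j + 2)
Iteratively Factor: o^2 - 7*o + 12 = (o - 3)*(o - 4)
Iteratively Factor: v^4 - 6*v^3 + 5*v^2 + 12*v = (v - 4)*(v^3 - 2*v^2 - 3*v) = (v - 4)*(v - 3)*(v^2 + v) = (v - 4)*(v - 3)*(v + 1)*(v)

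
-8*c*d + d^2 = d*(-8*c + d)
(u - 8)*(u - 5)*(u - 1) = u^3 - 14*u^2 + 53*u - 40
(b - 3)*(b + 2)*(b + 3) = b^3 + 2*b^2 - 9*b - 18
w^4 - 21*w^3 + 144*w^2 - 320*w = w*(w - 8)^2*(w - 5)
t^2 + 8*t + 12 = (t + 2)*(t + 6)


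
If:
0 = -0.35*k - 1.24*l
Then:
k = -3.54285714285714*l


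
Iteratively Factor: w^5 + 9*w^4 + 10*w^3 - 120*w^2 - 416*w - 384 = (w + 2)*(w^4 + 7*w^3 - 4*w^2 - 112*w - 192) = (w + 2)*(w + 4)*(w^3 + 3*w^2 - 16*w - 48) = (w - 4)*(w + 2)*(w + 4)*(w^2 + 7*w + 12) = (w - 4)*(w + 2)*(w + 3)*(w + 4)*(w + 4)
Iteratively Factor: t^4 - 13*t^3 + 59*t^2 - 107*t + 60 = (t - 3)*(t^3 - 10*t^2 + 29*t - 20) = (t - 3)*(t - 1)*(t^2 - 9*t + 20) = (t - 5)*(t - 3)*(t - 1)*(t - 4)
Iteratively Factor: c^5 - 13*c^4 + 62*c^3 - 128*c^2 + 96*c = (c)*(c^4 - 13*c^3 + 62*c^2 - 128*c + 96) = c*(c - 2)*(c^3 - 11*c^2 + 40*c - 48) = c*(c - 4)*(c - 2)*(c^2 - 7*c + 12) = c*(c - 4)*(c - 3)*(c - 2)*(c - 4)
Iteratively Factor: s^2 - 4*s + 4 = (s - 2)*(s - 2)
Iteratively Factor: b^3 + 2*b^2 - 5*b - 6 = (b + 1)*(b^2 + b - 6) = (b - 2)*(b + 1)*(b + 3)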